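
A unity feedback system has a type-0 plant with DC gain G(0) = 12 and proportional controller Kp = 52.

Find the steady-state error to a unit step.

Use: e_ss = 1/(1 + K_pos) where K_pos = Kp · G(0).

K_pos = Kp · G(0) = 52 × 12 = 624. e_ss = 1/(1 + 624) = 0.0016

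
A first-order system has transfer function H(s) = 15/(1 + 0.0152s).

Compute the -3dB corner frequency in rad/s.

Corner frequency = 1/τ = 1/0.0152 = 65.789 rad/s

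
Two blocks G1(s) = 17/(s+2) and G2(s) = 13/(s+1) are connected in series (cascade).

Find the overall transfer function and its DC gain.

Series: multiply transfer functions. G_eq = 17/(s+2) × 13/(s+1) = 221/((s+2)(s+1)). DC gain = 221/(2×1) = 110.5.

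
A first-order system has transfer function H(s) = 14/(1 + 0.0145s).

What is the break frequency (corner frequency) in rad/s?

Corner frequency = 1/τ = 1/0.0145 = 68.966 rad/s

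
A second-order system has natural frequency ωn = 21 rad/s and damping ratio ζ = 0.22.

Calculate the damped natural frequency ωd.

ωd = ωn√(1 - ζ²) = 21√(1 - 0.22²) = 20.49 rad/s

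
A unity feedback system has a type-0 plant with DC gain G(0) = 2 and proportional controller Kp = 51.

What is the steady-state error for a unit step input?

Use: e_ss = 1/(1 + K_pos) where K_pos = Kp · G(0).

K_pos = Kp · G(0) = 51 × 2 = 102. e_ss = 1/(1 + 102) = 0.0097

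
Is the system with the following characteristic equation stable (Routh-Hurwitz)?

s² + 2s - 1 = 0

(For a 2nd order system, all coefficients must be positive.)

Coefficients: 1, 2, -1. c=-1 not positive, so system is unstable.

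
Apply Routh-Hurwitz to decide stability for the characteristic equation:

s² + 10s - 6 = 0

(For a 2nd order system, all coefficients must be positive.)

Coefficients: 1, 10, -6. c=-6 not positive, so system is unstable.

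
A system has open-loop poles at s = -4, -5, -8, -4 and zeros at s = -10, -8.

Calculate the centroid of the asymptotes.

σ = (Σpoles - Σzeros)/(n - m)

σ = (Σpoles - Σzeros)/(n - m) = (-21 - (-18))/(4 - 2) = -3/2 = -1.5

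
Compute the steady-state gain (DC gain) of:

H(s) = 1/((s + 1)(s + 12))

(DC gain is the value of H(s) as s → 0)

DC gain = H(0) = 1/(1 × 12) = 1/12 = 0.0833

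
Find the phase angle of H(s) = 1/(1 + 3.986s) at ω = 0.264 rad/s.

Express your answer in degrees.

Phase = -arctan(ωτ) = -arctan(0.264 × 3.986) = -46.5°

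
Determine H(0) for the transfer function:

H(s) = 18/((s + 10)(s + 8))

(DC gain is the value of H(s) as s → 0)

DC gain = H(0) = 18/(10 × 8) = 18/80 = 0.225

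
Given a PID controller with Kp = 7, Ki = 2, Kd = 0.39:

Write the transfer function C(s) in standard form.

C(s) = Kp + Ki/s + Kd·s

Substituting values: C(s) = 7 + 2/s + 0.39s = (0.39s² + 7s + 2)/s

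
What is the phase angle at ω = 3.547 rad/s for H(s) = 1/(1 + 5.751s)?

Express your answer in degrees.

Phase = -arctan(ωτ) = -arctan(3.547 × 5.751) = -87.2°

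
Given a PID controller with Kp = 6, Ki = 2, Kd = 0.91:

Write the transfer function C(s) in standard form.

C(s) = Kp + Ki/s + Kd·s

Substituting values: C(s) = 6 + 2/s + 0.91s = (0.91s² + 6s + 2)/s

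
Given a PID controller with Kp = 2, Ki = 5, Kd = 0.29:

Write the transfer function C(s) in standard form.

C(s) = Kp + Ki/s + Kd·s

Substituting values: C(s) = 2 + 5/s + 0.29s = (0.29s² + 2s + 5)/s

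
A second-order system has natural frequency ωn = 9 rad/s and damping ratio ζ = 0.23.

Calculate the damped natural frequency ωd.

ωd = ωn√(1 - ζ²) = 9√(1 - 0.23²) = 8.76 rad/s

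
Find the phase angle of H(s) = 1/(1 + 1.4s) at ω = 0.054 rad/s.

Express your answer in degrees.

Phase = -arctan(ωτ) = -arctan(0.054 × 1.4) = -4.3°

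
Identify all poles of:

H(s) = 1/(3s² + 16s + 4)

Discriminant = 16² - 4×3×4 = 256 - 48 = 208 > 0, so two distinct real poles. Using quadratic formula: s = (-16 ± √208)/(2×3) = (-16 ± √208)/6, with √208 ≈ 14.4222. s₁ ≈ -0.2630, s₂ ≈ -5.0704. Poles: s₁ = -0.2630, s₂ = -5.0704.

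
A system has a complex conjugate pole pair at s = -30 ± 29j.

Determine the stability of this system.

Real part of poles is -30 (< 0, left half-plane). Stable.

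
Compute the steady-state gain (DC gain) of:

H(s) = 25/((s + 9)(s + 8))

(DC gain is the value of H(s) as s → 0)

DC gain = H(0) = 25/(9 × 8) = 25/72 = 0.3472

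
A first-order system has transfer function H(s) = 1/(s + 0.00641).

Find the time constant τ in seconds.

For H(s) = 1/(s + 1/τ), the pole is at -1/τ = -0.00641, so τ = 1/0.00641 = 156 s.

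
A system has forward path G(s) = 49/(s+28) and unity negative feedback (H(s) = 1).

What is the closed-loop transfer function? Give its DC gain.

T(s) = G/(1+GH) = [49/(s+28)] / [1 + 49/(s+28)] = 49/(s+28+49) = 49/(s+77). DC gain = 49/77 = 0.6364.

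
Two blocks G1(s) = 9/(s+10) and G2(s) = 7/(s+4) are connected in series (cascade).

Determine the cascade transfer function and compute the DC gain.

Series: multiply transfer functions. G_eq = 9/(s+10) × 7/(s+4) = 63/((s+10)(s+4)). DC gain = 63/(10×4) = 1.575.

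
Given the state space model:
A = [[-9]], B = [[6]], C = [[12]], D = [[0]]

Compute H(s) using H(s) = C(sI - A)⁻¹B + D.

(sI - A)⁻¹ = 1/(s + 9). H(s) = 12 × 6/(s + 9) + 0 = 72/(s + 9).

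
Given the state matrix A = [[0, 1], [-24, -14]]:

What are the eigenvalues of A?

det(A - λI) = λ² - (-14)λ + 24 = (λ - (-12))(λ - (-2)). Eigenvalues: -12, -2.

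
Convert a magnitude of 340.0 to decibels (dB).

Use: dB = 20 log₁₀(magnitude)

dB = 20 log₁₀(340.0) = 50.6 dB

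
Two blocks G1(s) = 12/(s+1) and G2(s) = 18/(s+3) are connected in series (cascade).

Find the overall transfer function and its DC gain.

Series: multiply transfer functions. G_eq = 12/(s+1) × 18/(s+3) = 216/((s+1)(s+3)). DC gain = 216/(1×3) = 72.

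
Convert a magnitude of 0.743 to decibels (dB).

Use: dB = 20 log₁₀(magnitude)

dB = 20 log₁₀(0.743) = -2.6 dB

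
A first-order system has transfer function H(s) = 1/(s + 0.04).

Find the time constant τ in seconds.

For H(s) = 1/(s + 1/τ), the pole is at -1/τ = -0.04, so τ = 1/0.04 = 25 s.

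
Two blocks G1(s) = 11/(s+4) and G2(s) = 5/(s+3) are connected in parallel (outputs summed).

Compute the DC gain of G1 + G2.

Parallel: G_eq = G1 + G2. DC gain = G1(0) + G2(0) = 11/4 + 5/3 = 2.75 + 1.6667 = 4.4167.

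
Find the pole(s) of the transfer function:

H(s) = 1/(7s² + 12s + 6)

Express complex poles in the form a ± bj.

Discriminant = 12² - 4×7×6 = 144 - 168 = -24 < 0, so the poles are a complex conjugate pair s = (-12 ± j√24)/(2×7). Real part = -12/(2×7) = -12/14 ≈ -0.8571; imaginary part = ±√24/(2×7) ≈ 0.3499. Poles: s = -0.8571 ± 0.3499j.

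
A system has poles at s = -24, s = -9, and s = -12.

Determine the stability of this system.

All poles are in the left half-plane. System is stable.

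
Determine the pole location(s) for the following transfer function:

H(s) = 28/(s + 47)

Pole is where denominator = 0: s + 47 = 0, so s = -47.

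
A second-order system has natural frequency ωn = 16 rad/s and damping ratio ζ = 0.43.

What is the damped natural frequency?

ωd = ωn√(1 - ζ²) = 16√(1 - 0.43²) = 14.45 rad/s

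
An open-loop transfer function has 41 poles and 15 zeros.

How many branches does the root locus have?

Root locus has n branches where n = number of poles = 41.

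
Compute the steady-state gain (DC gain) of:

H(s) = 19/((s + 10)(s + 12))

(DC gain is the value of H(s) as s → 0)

DC gain = H(0) = 19/(10 × 12) = 19/120 = 0.1583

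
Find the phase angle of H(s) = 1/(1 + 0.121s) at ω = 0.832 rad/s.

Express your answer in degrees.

Phase = -arctan(ωτ) = -arctan(0.832 × 0.121) = -5.7°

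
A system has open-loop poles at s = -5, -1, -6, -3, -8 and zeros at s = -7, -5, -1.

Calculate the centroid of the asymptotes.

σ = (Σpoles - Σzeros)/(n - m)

σ = (Σpoles - Σzeros)/(n - m) = (-23 - (-13))/(5 - 3) = -10/2 = -5.0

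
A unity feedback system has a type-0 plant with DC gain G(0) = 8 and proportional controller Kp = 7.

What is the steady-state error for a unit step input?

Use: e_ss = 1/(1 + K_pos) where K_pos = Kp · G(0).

K_pos = Kp · G(0) = 7 × 8 = 56. e_ss = 1/(1 + 56) = 0.0175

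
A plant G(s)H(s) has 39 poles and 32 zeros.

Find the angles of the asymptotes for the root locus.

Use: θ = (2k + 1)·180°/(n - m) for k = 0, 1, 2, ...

n - m = 39 - 32 = 7. Angles: θk = (2k + 1)·180°/7 = 25.71°, 77.14°, 128.57°, 180°, 231.43°, 282.86°, 334.29°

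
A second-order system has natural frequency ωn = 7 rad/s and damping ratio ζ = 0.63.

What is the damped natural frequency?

ωd = ωn√(1 - ζ²) = 7√(1 - 0.63²) = 5.44 rad/s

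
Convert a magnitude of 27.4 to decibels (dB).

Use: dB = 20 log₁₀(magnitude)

dB = 20 log₁₀(27.4) = 28.8 dB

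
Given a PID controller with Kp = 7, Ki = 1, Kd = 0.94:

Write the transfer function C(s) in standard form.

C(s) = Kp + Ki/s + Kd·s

Substituting values: C(s) = 7 + 1/s + 0.94s = (0.94s² + 7s + 1)/s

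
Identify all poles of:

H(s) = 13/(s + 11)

Pole is where denominator = 0: s + 11 = 0, so s = -11.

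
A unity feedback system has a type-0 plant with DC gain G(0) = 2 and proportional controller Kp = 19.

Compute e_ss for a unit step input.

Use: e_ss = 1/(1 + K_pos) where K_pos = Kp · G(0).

K_pos = Kp · G(0) = 19 × 2 = 38. e_ss = 1/(1 + 38) = 0.0256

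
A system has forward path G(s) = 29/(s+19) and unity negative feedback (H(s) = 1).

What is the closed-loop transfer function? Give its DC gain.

T(s) = G/(1+GH) = [29/(s+19)] / [1 + 29/(s+19)] = 29/(s+19+29) = 29/(s+48). DC gain = 29/48 = 0.6042.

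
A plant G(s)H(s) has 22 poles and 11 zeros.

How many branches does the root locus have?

Root locus has n branches where n = number of poles = 22.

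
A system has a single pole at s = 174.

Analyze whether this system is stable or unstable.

Pole at s = 174 is in the right half-plane. Unstable.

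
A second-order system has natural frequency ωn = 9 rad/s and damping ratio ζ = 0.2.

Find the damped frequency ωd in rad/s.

ωd = ωn√(1 - ζ²) = 9√(1 - 0.2²) = 8.82 rad/s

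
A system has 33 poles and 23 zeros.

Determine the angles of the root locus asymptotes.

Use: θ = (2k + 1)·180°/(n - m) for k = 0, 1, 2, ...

n - m = 33 - 23 = 10. Angles: θk = (2k + 1)·180°/10 = 18°, 54°, 90°, 126°, 162°, 198°, 234°, 270°, 306°, 342°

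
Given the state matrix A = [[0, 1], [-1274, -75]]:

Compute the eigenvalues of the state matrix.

det(A - λI) = λ² - (-75)λ + 1274 = (λ - (-49))(λ - (-26)). Eigenvalues: -49, -26.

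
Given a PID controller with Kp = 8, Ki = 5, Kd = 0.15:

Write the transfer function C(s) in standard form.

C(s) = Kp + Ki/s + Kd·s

Substituting values: C(s) = 8 + 5/s + 0.15s = (0.15s² + 8s + 5)/s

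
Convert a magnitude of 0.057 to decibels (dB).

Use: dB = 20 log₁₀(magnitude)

dB = 20 log₁₀(0.057) = -24.9 dB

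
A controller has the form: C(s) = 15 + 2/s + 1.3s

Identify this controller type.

This is a Proportional-Integral-Derivative (PID) controller.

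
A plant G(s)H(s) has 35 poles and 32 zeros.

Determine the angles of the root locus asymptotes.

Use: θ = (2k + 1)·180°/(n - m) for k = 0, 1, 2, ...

n - m = 35 - 32 = 3. Angles: θk = (2k + 1)·180°/3 = 60°, 180°, 300°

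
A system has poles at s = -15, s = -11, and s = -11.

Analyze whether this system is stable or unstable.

All poles are in the left half-plane. System is stable.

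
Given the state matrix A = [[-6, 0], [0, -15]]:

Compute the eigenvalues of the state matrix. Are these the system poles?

For diagonal matrix, eigenvalues are diagonal entries: λ₁ = -6, λ₂ = -15. Eigenvalues of A = system poles.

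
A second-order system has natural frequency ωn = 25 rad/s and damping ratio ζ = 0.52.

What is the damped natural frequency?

ωd = ωn√(1 - ζ²) = 25√(1 - 0.52²) = 21.35 rad/s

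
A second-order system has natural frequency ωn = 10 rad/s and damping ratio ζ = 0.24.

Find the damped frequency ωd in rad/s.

ωd = ωn√(1 - ζ²) = 10√(1 - 0.24²) = 9.71 rad/s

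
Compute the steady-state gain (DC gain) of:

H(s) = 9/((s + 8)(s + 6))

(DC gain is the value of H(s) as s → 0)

DC gain = H(0) = 9/(8 × 6) = 9/48 = 0.1875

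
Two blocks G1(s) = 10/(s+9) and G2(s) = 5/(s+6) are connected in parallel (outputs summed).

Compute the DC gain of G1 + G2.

Parallel: G_eq = G1 + G2. DC gain = G1(0) + G2(0) = 10/9 + 5/6 = 1.1111 + 0.8333 = 1.9444.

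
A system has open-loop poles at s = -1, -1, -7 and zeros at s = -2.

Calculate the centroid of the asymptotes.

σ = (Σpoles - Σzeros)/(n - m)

σ = (Σpoles - Σzeros)/(n - m) = (-9 - (-2))/(3 - 1) = -7/2 = -3.5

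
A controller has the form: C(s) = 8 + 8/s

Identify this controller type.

This is a Proportional-Integral (PI) controller.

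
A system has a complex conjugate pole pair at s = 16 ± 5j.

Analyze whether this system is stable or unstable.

Real part of poles is 16 (> 0, right half-plane). Unstable.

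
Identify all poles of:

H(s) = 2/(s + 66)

Pole is where denominator = 0: s + 66 = 0, so s = -66.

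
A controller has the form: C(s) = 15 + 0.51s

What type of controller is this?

This is a Proportional-Derivative (PD) controller.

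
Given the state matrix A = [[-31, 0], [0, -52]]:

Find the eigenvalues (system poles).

For diagonal matrix, eigenvalues are diagonal entries: λ₁ = -31, λ₂ = -52.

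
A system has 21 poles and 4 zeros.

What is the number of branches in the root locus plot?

Root locus has n branches where n = number of poles = 21.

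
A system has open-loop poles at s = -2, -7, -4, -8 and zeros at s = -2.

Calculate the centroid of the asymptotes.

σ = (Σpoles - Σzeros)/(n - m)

σ = (Σpoles - Σzeros)/(n - m) = (-21 - (-2))/(4 - 1) = -19/3 = -6.33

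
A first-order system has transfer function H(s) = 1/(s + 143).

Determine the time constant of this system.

For H(s) = 1/(s + 1/τ), the pole is at -1/τ = -143, so τ = 1/143 = 0.0070 s.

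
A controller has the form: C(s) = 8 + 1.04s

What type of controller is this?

This is a Proportional-Derivative (PD) controller.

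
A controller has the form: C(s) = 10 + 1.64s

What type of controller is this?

This is a Proportional-Derivative (PD) controller.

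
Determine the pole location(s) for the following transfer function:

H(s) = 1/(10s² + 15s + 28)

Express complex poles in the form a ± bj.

Discriminant = 15² - 4×10×28 = 225 - 1120 = -895 < 0, so the poles are a complex conjugate pair s = (-15 ± j√895)/(2×10). Real part = -15/(2×10) = -15/20 = -0.75; imaginary part = ±√895/(2×10) ≈ 1.4958. Poles: s = -0.75 ± 1.4958j.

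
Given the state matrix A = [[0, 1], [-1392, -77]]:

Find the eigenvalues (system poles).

det(A - λI) = λ² - (-77)λ + 1392 = (λ - (-48))(λ - (-29)). Eigenvalues: -48, -29.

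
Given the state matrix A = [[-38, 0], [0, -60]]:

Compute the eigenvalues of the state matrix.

For diagonal matrix, eigenvalues are diagonal entries: λ₁ = -38, λ₂ = -60.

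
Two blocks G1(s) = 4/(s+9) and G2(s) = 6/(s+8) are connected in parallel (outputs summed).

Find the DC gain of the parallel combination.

Parallel: G_eq = G1 + G2. DC gain = G1(0) + G2(0) = 4/9 + 6/8 = 0.4444 + 0.75 = 1.1944.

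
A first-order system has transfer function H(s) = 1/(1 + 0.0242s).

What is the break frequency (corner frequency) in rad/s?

Corner frequency = 1/τ = 1/0.0242 = 41.322 rad/s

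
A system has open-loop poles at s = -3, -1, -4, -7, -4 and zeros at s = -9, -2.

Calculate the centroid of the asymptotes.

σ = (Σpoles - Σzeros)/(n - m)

σ = (Σpoles - Σzeros)/(n - m) = (-19 - (-11))/(5 - 2) = -8/3 = -2.67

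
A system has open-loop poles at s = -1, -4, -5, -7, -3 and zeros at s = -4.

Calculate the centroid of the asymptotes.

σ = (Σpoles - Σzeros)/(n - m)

σ = (Σpoles - Σzeros)/(n - m) = (-20 - (-4))/(5 - 1) = -16/4 = -4.0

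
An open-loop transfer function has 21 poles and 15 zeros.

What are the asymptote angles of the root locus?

n - m = 21 - 15 = 6. Angles: θk = (2k + 1)·180°/6 = 30°, 90°, 150°, 210°, 270°, 330°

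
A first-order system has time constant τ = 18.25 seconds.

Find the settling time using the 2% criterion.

For first-order system, 2% settling time ≈ 4τ = 4 × 18.25 = 73.0 s.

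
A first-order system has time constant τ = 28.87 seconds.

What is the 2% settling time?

For first-order system, 2% settling time ≈ 4τ = 4 × 28.87 = 115.48 s.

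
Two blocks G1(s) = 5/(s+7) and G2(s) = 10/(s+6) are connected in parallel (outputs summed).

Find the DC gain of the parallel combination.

Parallel: G_eq = G1 + G2. DC gain = G1(0) + G2(0) = 5/7 + 10/6 = 0.7143 + 1.6667 = 2.3810.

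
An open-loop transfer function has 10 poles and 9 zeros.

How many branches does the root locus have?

Root locus has n branches where n = number of poles = 10.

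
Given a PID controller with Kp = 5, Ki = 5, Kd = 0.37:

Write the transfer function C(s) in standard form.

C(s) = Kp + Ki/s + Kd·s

Substituting values: C(s) = 5 + 5/s + 0.37s = (0.37s² + 5s + 5)/s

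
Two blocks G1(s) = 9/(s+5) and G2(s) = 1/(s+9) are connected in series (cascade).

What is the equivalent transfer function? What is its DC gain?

Series: multiply transfer functions. G_eq = 9/(s+5) × 1/(s+9) = 9/((s+5)(s+9)). DC gain = 9/(5×9) = 0.2.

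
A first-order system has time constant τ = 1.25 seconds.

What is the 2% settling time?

For first-order system, 2% settling time ≈ 4τ = 4 × 1.25 = 5.0 s.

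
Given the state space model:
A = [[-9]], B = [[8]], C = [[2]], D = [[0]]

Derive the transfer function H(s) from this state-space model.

(sI - A)⁻¹ = 1/(s + 9). H(s) = 2 × 8/(s + 9) + 0 = 16/(s + 9).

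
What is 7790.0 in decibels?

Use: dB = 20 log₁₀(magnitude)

dB = 20 log₁₀(7790.0) = 77.8 dB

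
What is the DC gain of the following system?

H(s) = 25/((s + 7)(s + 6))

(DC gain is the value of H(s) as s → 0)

DC gain = H(0) = 25/(7 × 6) = 25/42 = 0.5952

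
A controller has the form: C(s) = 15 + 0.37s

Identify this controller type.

This is a Proportional-Derivative (PD) controller.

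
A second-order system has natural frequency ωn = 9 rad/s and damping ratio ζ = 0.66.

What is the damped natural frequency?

ωd = ωn√(1 - ζ²) = 9√(1 - 0.66²) = 6.76 rad/s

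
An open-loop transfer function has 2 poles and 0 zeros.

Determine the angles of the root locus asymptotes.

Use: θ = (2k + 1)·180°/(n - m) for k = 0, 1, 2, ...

n - m = 2 - 0 = 2. Angles: θk = (2k + 1)·180°/2 = 90°, 270°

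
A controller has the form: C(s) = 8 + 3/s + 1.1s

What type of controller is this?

This is a Proportional-Integral-Derivative (PID) controller.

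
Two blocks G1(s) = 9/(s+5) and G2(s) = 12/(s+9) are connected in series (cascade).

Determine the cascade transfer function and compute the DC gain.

Series: multiply transfer functions. G_eq = 9/(s+5) × 12/(s+9) = 108/((s+5)(s+9)). DC gain = 108/(5×9) = 2.4.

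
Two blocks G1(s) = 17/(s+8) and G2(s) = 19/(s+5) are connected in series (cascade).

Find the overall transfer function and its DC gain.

Series: multiply transfer functions. G_eq = 17/(s+8) × 19/(s+5) = 323/((s+8)(s+5)). DC gain = 323/(8×5) = 8.075.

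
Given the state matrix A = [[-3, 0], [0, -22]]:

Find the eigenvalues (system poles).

For diagonal matrix, eigenvalues are diagonal entries: λ₁ = -3, λ₂ = -22.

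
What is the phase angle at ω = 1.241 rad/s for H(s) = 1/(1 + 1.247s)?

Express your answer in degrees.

Phase = -arctan(ωτ) = -arctan(1.241 × 1.247) = -57.1°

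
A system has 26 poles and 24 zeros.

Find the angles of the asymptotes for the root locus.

n - m = 26 - 24 = 2. Angles: θk = (2k + 1)·180°/2 = 90°, 270°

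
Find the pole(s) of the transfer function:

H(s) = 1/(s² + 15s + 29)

Discriminant = 15² - 4×1×29 = 225 - 116 = 109 > 0, so two distinct real poles. Using quadratic formula: s = (-15 ± √109)/(2×1) = (-15 ± √109)/2, with √109 ≈ 10.4403. s₁ ≈ -2.2798, s₂ ≈ -12.7202. Poles: s₁ = -2.2798, s₂ = -12.7202.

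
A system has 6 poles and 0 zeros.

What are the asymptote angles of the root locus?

n - m = 6 - 0 = 6. Angles: θk = (2k + 1)·180°/6 = 30°, 90°, 150°, 210°, 270°, 330°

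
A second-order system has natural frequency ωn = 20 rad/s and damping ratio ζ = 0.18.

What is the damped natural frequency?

ωd = ωn√(1 - ζ²) = 20√(1 - 0.18²) = 19.67 rad/s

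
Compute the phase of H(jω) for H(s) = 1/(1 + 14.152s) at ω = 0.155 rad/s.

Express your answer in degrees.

Phase = -arctan(ωτ) = -arctan(0.155 × 14.152) = -65.5°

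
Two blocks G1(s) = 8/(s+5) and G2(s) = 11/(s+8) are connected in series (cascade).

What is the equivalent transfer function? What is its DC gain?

Series: multiply transfer functions. G_eq = 8/(s+5) × 11/(s+8) = 88/((s+5)(s+8)). DC gain = 88/(5×8) = 2.2.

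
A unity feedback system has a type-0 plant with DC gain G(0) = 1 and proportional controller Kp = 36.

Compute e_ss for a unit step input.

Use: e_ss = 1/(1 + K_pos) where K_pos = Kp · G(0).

K_pos = Kp · G(0) = 36 × 1 = 36. e_ss = 1/(1 + 36) = 0.0270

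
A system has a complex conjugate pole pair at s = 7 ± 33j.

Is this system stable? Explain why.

Real part of poles is 7 (> 0, right half-plane). Unstable.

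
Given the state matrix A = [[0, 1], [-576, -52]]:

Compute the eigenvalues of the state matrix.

det(A - λI) = λ² - (-52)λ + 576 = (λ - (-16))(λ - (-36)). Eigenvalues: -16, -36.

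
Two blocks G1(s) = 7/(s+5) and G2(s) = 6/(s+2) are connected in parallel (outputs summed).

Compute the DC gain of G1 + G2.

Parallel: G_eq = G1 + G2. DC gain = G1(0) + G2(0) = 7/5 + 6/2 = 1.4 + 3 = 4.4.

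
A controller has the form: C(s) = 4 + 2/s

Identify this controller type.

This is a Proportional-Integral (PI) controller.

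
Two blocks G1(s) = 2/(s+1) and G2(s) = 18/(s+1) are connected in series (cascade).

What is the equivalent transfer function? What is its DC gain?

Series: multiply transfer functions. G_eq = 2/(s+1) × 18/(s+1) = 36/((s+1)(s+1)). DC gain = 36/(1×1) = 36.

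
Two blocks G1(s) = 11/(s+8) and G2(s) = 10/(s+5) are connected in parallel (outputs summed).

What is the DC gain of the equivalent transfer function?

Parallel: G_eq = G1 + G2. DC gain = G1(0) + G2(0) = 11/8 + 10/5 = 1.375 + 2 = 3.375.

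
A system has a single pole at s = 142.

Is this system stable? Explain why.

Pole at s = 142 is in the right half-plane. Unstable.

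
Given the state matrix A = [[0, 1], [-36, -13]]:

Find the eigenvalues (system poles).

det(A - λI) = λ² - (-13)λ + 36 = (λ - (-9))(λ - (-4)). Eigenvalues: -9, -4.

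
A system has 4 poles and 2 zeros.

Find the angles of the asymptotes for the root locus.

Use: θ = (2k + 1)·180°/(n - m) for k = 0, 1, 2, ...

n - m = 4 - 2 = 2. Angles: θk = (2k + 1)·180°/2 = 90°, 270°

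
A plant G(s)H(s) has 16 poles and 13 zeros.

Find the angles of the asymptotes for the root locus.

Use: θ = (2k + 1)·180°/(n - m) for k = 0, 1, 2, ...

n - m = 16 - 13 = 3. Angles: θk = (2k + 1)·180°/3 = 60°, 180°, 300°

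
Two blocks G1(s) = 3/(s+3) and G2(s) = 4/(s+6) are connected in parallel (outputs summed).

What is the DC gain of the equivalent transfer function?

Parallel: G_eq = G1 + G2. DC gain = G1(0) + G2(0) = 3/3 + 4/6 = 1 + 0.6667 = 1.6667.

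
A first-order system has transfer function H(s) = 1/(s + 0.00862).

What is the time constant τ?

For H(s) = 1/(s + 1/τ), the pole is at -1/τ = -0.00862, so τ = 1/0.00862 = 116 s.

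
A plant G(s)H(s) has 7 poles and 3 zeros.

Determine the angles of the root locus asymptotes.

n - m = 7 - 3 = 4. Angles: θk = (2k + 1)·180°/4 = 45°, 135°, 225°, 315°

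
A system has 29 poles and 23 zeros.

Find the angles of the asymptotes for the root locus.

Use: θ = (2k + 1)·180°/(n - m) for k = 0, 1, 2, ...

n - m = 29 - 23 = 6. Angles: θk = (2k + 1)·180°/6 = 30°, 90°, 150°, 210°, 270°, 330°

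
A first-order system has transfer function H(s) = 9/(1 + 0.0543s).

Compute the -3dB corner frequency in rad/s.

Corner frequency = 1/τ = 1/0.0543 = 18.416 rad/s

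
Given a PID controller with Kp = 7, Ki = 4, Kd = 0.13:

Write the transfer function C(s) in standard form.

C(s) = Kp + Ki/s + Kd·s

Substituting values: C(s) = 7 + 4/s + 0.13s = (0.13s² + 7s + 4)/s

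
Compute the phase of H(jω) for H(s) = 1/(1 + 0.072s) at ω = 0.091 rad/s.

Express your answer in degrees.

Phase = -arctan(ωτ) = -arctan(0.091 × 0.072) = -0.4°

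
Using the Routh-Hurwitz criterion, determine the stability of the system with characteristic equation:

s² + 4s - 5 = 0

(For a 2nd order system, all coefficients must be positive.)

Coefficients: 1, 4, -5. c=-5 not positive, so system is unstable.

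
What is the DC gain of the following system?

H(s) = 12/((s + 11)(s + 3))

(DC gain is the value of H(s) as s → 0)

DC gain = H(0) = 12/(11 × 3) = 12/33 = 0.3636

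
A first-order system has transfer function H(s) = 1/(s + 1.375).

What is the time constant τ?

For H(s) = 1/(s + 1/τ), the pole is at -1/τ = -1.375, so τ = 1/1.375 = 0.7273 s.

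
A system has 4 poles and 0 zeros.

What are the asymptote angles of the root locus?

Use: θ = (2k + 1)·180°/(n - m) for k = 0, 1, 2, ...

n - m = 4 - 0 = 4. Angles: θk = (2k + 1)·180°/4 = 45°, 135°, 225°, 315°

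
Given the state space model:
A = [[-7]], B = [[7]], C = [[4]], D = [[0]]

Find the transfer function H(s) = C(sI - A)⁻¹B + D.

(sI - A)⁻¹ = 1/(s + 7). H(s) = 4 × 7/(s + 7) + 0 = 28/(s + 7).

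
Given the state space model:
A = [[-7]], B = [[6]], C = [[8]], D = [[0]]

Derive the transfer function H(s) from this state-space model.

(sI - A)⁻¹ = 1/(s + 7). H(s) = 8 × 6/(s + 7) + 0 = 48/(s + 7).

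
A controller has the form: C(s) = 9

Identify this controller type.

This is a Proportional (P) controller.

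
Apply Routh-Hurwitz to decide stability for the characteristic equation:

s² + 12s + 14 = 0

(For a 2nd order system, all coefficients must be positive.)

Coefficients: 1, 12, 14. All positive, so system is stable.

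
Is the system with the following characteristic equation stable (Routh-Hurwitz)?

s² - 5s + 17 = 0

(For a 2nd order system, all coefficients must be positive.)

Coefficients: 1, -5, 17. b=-5 not positive, so system is unstable.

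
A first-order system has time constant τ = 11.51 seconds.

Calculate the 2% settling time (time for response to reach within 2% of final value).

For first-order system, 2% settling time ≈ 4τ = 4 × 11.51 = 46.04 s.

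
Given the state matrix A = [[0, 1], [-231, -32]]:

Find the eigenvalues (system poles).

det(A - λI) = λ² - (-32)λ + 231 = (λ - (-11))(λ - (-21)). Eigenvalues: -11, -21.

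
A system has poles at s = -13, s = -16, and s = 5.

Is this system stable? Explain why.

Pole(s) at s = 5 are not in the left half-plane. System is unstable.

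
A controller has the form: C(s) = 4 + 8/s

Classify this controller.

This is a Proportional-Integral (PI) controller.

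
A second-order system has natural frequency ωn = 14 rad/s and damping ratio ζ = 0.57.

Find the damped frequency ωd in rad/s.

ωd = ωn√(1 - ζ²) = 14√(1 - 0.57²) = 11.5 rad/s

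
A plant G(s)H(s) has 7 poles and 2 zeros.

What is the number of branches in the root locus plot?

Root locus has n branches where n = number of poles = 7.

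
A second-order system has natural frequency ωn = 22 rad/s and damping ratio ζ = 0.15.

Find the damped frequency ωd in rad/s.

ωd = ωn√(1 - ζ²) = 22√(1 - 0.15²) = 21.75 rad/s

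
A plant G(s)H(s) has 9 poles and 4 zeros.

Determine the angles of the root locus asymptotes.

n - m = 9 - 4 = 5. Angles: θk = (2k + 1)·180°/5 = 36°, 108°, 180°, 252°, 324°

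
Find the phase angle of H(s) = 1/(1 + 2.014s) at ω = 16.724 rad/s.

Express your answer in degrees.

Phase = -arctan(ωτ) = -arctan(16.724 × 2.014) = -88.3°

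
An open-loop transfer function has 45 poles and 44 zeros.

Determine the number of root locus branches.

Root locus has n branches where n = number of poles = 45.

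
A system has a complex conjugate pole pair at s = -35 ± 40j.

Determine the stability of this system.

Real part of poles is -35 (< 0, left half-plane). Stable.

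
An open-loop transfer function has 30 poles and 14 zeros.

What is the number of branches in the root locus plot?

Root locus has n branches where n = number of poles = 30.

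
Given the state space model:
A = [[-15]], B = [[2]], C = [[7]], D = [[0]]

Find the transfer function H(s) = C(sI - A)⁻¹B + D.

(sI - A)⁻¹ = 1/(s + 15). H(s) = 7 × 2/(s + 15) + 0 = 14/(s + 15).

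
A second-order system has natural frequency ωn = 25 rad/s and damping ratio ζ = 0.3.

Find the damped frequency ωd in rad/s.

ωd = ωn√(1 - ζ²) = 25√(1 - 0.3²) = 23.85 rad/s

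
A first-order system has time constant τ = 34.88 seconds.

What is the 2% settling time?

For first-order system, 2% settling time ≈ 4τ = 4 × 34.88 = 139.52 s.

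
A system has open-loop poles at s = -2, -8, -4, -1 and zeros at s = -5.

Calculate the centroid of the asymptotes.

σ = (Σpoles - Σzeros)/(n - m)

σ = (Σpoles - Σzeros)/(n - m) = (-15 - (-5))/(4 - 1) = -10/3 = -3.33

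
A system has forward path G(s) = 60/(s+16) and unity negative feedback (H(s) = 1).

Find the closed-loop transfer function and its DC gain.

T(s) = G/(1+GH) = [60/(s+16)] / [1 + 60/(s+16)] = 60/(s+16+60) = 60/(s+76). DC gain = 60/76 = 0.7895.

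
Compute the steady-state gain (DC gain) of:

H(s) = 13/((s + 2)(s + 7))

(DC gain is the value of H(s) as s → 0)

DC gain = H(0) = 13/(2 × 7) = 13/14 = 0.9286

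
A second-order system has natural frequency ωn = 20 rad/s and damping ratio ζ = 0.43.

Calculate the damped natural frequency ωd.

ωd = ωn√(1 - ζ²) = 20√(1 - 0.43²) = 18.06 rad/s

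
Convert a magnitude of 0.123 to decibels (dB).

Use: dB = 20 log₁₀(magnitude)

dB = 20 log₁₀(0.123) = -18.2 dB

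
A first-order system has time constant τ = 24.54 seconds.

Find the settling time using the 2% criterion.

For first-order system, 2% settling time ≈ 4τ = 4 × 24.54 = 98.16 s.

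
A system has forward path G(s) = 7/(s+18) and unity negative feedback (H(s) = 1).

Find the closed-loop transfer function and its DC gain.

T(s) = G/(1+GH) = [7/(s+18)] / [1 + 7/(s+18)] = 7/(s+18+7) = 7/(s+25). DC gain = 7/25 = 0.28.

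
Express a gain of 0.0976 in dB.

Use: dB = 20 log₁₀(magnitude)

dB = 20 log₁₀(0.0976) = -20.2 dB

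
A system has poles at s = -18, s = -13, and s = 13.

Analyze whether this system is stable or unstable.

Pole(s) at s = 13 are not in the left half-plane. System is unstable.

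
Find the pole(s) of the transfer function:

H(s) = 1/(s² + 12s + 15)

Discriminant = 12² - 4×1×15 = 144 - 60 = 84 > 0, so two distinct real poles. Using quadratic formula: s = (-12 ± √84)/(2×1) = (-12 ± √84)/2, with √84 ≈ 9.1652. s₁ ≈ -1.4174, s₂ ≈ -10.5826. Poles: s₁ = -1.4174, s₂ = -10.5826.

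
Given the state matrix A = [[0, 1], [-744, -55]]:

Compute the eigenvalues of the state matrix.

det(A - λI) = λ² - (-55)λ + 744 = (λ - (-24))(λ - (-31)). Eigenvalues: -24, -31.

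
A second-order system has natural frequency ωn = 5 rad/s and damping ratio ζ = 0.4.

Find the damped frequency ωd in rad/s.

ωd = ωn√(1 - ζ²) = 5√(1 - 0.4²) = 4.58 rad/s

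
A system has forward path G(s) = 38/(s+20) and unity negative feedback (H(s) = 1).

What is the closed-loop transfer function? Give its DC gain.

T(s) = G/(1+GH) = [38/(s+20)] / [1 + 38/(s+20)] = 38/(s+20+38) = 38/(s+58). DC gain = 38/58 = 0.6552.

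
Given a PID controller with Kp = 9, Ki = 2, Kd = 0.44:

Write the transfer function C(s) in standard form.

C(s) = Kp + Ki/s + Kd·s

Substituting values: C(s) = 9 + 2/s + 0.44s = (0.44s² + 9s + 2)/s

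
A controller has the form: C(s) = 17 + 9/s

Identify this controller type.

This is a Proportional-Integral (PI) controller.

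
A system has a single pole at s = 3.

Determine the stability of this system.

Pole at s = 3 is in the right half-plane. Unstable.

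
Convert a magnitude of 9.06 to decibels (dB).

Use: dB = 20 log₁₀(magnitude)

dB = 20 log₁₀(9.06) = 19.1 dB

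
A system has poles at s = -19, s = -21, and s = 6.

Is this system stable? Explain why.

Pole(s) at s = 6 are not in the left half-plane. System is unstable.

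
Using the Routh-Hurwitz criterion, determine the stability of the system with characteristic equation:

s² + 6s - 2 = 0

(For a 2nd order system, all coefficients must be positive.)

Coefficients: 1, 6, -2. c=-2 not positive, so system is unstable.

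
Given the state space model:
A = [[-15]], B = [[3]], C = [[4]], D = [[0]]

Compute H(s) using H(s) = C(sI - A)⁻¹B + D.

(sI - A)⁻¹ = 1/(s + 15). H(s) = 4 × 3/(s + 15) + 0 = 12/(s + 15).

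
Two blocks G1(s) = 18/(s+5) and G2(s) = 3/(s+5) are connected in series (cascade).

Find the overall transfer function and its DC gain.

Series: multiply transfer functions. G_eq = 18/(s+5) × 3/(s+5) = 54/((s+5)(s+5)). DC gain = 54/(5×5) = 2.16.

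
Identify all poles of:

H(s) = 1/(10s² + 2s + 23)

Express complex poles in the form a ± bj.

Discriminant = 2² - 4×10×23 = 4 - 920 = -916 < 0, so the poles are a complex conjugate pair s = (-2 ± j√916)/(2×10). Real part = -2/(2×10) = -2/20 = -0.1; imaginary part = ±√916/(2×10) ≈ 1.5133. Poles: s = -0.1 ± 1.5133j.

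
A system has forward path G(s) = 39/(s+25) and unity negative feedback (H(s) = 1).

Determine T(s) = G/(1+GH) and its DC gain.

T(s) = G/(1+GH) = [39/(s+25)] / [1 + 39/(s+25)] = 39/(s+25+39) = 39/(s+64). DC gain = 39/64 = 0.609375.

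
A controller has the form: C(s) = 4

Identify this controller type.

This is a Proportional (P) controller.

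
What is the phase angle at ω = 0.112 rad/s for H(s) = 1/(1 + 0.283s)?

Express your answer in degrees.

Phase = -arctan(ωτ) = -arctan(0.112 × 0.283) = -1.8°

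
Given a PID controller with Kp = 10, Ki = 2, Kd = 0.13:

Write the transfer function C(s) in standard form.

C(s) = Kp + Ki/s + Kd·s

Substituting values: C(s) = 10 + 2/s + 0.13s = (0.13s² + 10s + 2)/s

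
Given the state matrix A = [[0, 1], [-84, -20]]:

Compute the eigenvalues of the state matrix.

det(A - λI) = λ² - (-20)λ + 84 = (λ - (-14))(λ - (-6)). Eigenvalues: -14, -6.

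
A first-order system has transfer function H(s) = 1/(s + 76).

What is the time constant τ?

For H(s) = 1/(s + 1/τ), the pole is at -1/τ = -76, so τ = 1/76 = 0.0132 s.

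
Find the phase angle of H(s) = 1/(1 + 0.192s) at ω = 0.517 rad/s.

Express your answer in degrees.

Phase = -arctan(ωτ) = -arctan(0.517 × 0.192) = -5.7°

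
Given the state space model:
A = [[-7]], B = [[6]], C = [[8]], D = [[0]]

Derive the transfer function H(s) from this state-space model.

(sI - A)⁻¹ = 1/(s + 7). H(s) = 8 × 6/(s + 7) + 0 = 48/(s + 7).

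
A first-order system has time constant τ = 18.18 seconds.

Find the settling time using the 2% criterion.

For first-order system, 2% settling time ≈ 4τ = 4 × 18.18 = 72.72 s.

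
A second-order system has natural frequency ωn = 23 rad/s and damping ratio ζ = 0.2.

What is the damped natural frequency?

ωd = ωn√(1 - ζ²) = 23√(1 - 0.2²) = 22.54 rad/s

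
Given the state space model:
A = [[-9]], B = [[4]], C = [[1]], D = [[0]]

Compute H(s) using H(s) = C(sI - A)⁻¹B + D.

(sI - A)⁻¹ = 1/(s + 9). H(s) = 1 × 4/(s + 9) + 0 = 4/(s + 9).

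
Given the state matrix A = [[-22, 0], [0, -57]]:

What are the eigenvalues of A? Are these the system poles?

For diagonal matrix, eigenvalues are diagonal entries: λ₁ = -22, λ₂ = -57. Eigenvalues of A = system poles.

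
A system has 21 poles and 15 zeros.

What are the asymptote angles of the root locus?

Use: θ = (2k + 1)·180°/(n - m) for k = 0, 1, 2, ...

n - m = 21 - 15 = 6. Angles: θk = (2k + 1)·180°/6 = 30°, 90°, 150°, 210°, 270°, 330°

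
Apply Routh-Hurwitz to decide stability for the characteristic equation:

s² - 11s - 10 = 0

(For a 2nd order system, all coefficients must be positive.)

Coefficients: 1, -11, -10. b=-11, c=-10 not positive, so system is unstable.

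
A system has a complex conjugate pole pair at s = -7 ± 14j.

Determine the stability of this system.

Real part of poles is -7 (< 0, left half-plane). Stable.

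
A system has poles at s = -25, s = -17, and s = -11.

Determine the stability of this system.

All poles are in the left half-plane. System is stable.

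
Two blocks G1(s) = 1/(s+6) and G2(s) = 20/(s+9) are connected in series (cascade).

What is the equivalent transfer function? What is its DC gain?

Series: multiply transfer functions. G_eq = 1/(s+6) × 20/(s+9) = 20/((s+6)(s+9)). DC gain = 20/(6×9) = 0.3704.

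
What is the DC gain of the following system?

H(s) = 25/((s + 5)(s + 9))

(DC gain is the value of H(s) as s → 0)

DC gain = H(0) = 25/(5 × 9) = 25/45 = 0.5556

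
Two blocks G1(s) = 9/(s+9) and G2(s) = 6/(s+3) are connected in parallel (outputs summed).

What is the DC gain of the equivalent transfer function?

Parallel: G_eq = G1 + G2. DC gain = G1(0) + G2(0) = 9/9 + 6/3 = 1 + 2 = 3.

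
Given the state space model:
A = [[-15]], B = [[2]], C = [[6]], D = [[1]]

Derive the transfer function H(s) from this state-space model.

(sI - A)⁻¹ = 1/(s + 15). H(s) = 6×2/(s + 15) + 1 = (s + 27)/(s + 15).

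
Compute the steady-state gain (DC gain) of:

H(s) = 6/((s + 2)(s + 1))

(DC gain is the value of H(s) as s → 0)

DC gain = H(0) = 6/(2 × 1) = 6/2 = 3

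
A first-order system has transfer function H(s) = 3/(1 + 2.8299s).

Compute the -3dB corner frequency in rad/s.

Corner frequency = 1/τ = 1/2.8299 = 0.353 rad/s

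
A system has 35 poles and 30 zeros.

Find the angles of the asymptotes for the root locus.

n - m = 35 - 30 = 5. Angles: θk = (2k + 1)·180°/5 = 36°, 108°, 180°, 252°, 324°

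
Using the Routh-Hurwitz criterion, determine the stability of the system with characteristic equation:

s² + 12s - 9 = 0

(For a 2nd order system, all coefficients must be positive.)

Coefficients: 1, 12, -9. c=-9 not positive, so system is unstable.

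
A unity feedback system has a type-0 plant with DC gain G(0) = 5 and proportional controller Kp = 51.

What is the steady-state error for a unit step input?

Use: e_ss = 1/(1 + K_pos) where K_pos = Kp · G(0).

K_pos = Kp · G(0) = 51 × 5 = 255. e_ss = 1/(1 + 255) = 0.00390625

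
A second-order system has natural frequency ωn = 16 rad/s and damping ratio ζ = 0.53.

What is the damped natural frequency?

ωd = ωn√(1 - ζ²) = 16√(1 - 0.53²) = 13.57 rad/s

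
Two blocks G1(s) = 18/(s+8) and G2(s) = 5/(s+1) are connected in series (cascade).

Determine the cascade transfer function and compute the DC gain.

Series: multiply transfer functions. G_eq = 18/(s+8) × 5/(s+1) = 90/((s+8)(s+1)). DC gain = 90/(8×1) = 11.25.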